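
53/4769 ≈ 0.0111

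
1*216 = 216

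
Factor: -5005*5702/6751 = -1*2^1*5^1*7^1*11^1*13^1*43^(-1)*157^(-1)*2851^1 = -28538510/6751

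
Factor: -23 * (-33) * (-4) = -1 * 2^2 * 3^1 * 11^1 * 23^1 = -3036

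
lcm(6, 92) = 276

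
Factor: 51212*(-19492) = -1*2^4*7^1*11^1*31^1*59^1*443^1 = -998224304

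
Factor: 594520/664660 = 2^1 * 89^1 * 199^(-1) = 178/199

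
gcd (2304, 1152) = 1152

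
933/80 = 11 + 53/80 ≈ 11.66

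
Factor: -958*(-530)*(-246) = -1*2^3*3^1*5^1*41^1*53^1*479^1 = -124904040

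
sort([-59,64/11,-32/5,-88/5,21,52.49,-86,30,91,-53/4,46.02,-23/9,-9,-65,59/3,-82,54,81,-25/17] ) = [-86,-82,-65,-59,-88/5,-53/4,-9,-32/5,-23/9,-25/17,64/11,59/3,21,30,46.02,52.49,54,81,91] 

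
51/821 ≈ 0.0621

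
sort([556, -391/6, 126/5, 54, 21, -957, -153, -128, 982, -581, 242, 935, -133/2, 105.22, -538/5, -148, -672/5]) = [-957, -581, -153, -148, -672/5, -128, -538/5, -133/2, -391/6, 21, 126/5, 54, 105.22, 242, 556, 935, 982]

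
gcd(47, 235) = 47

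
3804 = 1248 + 2556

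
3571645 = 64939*55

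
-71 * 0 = 0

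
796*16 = 12736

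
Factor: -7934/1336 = -1*2^(-2)*167^(-1)*3967^1 = -3967/668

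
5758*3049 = 17556142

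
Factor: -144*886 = -1*2^5*3^2*443^1 = -127584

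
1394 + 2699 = 4093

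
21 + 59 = 80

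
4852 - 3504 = 1348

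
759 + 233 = 992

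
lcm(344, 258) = 1032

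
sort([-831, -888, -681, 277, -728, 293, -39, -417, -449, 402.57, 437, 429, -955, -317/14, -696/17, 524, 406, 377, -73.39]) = [-955, -888, -831, -728, -681, -449, -417, -73.39, -696/17, -39, -317/14, 277, 293, 377, 402.57, 406, 429, 437, 524]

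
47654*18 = 857772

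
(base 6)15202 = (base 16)992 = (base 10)2450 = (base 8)4622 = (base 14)c70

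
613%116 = 33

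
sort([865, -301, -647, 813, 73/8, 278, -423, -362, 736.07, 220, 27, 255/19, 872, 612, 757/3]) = [-647, -423, -362, -301, 73/8, 255/19, 27, 220, 757/3, 278, 612, 736.07, 813, 865, 872]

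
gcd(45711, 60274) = 1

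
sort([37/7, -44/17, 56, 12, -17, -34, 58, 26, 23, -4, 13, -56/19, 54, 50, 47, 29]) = [-34, -17, -4, -56/19, -44/17, 37/7, 12, 13, 23, 26, 29, 47, 50, 54, 56, 58]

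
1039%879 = 160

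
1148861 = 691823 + 457038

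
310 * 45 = 13950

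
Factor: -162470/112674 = -1*3^ (-1)*5^1*7^1*11^1*89^ (-1) = -385/267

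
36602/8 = 4575 + 1/4 = 4575.25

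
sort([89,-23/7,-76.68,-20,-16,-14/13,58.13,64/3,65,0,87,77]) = [-76.68,-20,-16,-23/7,-14/13,0,64/3,58.13,65,77,87,89]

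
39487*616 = 24323992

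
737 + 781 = 1518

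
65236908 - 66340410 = -1103502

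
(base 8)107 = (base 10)71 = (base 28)2f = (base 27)2h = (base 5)241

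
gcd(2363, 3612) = 1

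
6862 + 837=7699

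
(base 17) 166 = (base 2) 110001101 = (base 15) 1b7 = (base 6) 1501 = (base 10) 397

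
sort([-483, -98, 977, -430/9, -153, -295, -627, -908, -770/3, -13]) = [-908, -627, -483, -295, -770/3, -153, -98, -430/9, -13, 977]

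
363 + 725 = 1088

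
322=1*322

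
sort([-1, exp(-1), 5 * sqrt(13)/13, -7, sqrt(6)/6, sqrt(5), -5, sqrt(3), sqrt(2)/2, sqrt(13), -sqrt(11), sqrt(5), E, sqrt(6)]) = [-7, -5, -sqrt(11), -1, exp(-1), sqrt(6)/6, sqrt(2)/2, 5 * sqrt(13)/13, sqrt(3), sqrt(5), sqrt(5), sqrt(6), E, sqrt(13)]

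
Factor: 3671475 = 3^1 * 5^2 * 48953^1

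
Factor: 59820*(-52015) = -1*2^2*3^1*5^2*101^1*103^1*997^1 = -3111537300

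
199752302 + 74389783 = 274142085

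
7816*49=382984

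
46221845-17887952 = 28333893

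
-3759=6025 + -9784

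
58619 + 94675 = 153294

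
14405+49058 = 63463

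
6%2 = 0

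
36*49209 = 1771524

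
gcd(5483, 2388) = 1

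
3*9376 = 28128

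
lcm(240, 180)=720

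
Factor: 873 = 3^2 * 97^1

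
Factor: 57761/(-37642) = -1*2^(-1)*29^(-1)*89^1 = -89/58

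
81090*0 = 0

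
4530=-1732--6262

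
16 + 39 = 55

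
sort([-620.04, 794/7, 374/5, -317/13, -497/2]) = [-620.04, -497/2, -317/13, 374/5, 794/7]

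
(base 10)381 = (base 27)e3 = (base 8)575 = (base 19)111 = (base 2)101111101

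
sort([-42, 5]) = [-42, 5]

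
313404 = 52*6027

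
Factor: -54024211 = -1*43^1*809^1*1553^1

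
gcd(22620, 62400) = 780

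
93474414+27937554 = 121411968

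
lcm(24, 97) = 2328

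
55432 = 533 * 104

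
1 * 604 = 604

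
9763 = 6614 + 3149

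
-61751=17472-79223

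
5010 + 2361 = 7371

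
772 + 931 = 1703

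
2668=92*29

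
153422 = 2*76711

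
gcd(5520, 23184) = 1104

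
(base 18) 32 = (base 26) 24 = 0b111000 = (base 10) 56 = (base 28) 20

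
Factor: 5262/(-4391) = -1*2^1*3^1*877^1*4391^(-1)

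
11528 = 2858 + 8670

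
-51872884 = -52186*994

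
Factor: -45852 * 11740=-1 * 2^4 * 3^1 * 5^1 * 587^1 * 3821^1=-538302480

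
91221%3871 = 2188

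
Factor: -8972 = -1 * 2^2 * 2243^1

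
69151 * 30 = 2074530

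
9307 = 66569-57262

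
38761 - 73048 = -34287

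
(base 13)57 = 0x48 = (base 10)72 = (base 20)3c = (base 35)22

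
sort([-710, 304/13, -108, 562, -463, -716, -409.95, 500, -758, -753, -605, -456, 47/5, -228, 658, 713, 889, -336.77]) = [-758, -753, -716, -710, -605, -463, -456, -409.95, -336.77, -228, -108, 47/5, 304/13, 500, 562, 658, 713, 889]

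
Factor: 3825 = 3^2*5^2*17^1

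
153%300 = 153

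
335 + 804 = 1139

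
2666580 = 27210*98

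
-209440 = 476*(-440)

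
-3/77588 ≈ -0.0000387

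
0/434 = 0 = 0.00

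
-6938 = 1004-7942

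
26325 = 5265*5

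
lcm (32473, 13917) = 97419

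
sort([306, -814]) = [-814, 306]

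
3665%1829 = 7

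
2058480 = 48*42885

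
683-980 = -297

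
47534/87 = 546 + 32/87 ≈ 546.37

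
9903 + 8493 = 18396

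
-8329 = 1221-9550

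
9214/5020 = 1 + 2097/2510 ≈ 1.84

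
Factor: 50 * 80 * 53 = 2^5 * 5^3 * 53^1 = 212000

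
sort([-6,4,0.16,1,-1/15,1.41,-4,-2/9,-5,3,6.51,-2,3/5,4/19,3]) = [-6,-5,-4,-2,-2/9,-1/15,0.16,4/19,3/5,1,1.41,3,3,4,6.51]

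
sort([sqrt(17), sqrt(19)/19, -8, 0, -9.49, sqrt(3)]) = [-9.49, -8, 0, sqrt(19)/19, sqrt(3), sqrt(17)]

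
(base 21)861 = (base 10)3655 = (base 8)7107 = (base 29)4a1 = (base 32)3i7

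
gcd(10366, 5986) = 146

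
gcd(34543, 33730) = 1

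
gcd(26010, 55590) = 510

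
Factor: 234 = 2^1 * 3^2 * 13^1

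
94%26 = 16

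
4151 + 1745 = 5896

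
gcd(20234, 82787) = 1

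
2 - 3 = -1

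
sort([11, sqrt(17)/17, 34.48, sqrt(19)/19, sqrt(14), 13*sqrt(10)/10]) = [sqrt(19)/19, sqrt(17)/17, sqrt(14), 13*sqrt(10)/10, 11, 34.48]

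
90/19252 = 45/9626 ≈ 0.00467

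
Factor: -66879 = -1 * 3^3 * 2477^1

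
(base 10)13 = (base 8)15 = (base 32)d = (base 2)1101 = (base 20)d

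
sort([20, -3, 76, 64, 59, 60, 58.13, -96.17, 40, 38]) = [-96.17, -3, 20, 38, 40, 58.13, 59, 60, 64, 76]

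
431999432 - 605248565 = -173249133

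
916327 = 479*1913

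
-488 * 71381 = -34833928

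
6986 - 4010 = 2976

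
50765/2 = 25382 + 1/2 = 25382.50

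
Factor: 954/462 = 3^1 * 7^(-1) * 11^(-1) * 53^1 = 159/77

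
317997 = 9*35333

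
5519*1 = 5519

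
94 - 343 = -249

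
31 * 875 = 27125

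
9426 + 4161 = 13587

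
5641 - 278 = 5363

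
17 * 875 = 14875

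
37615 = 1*37615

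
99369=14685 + 84684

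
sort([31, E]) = [E, 31]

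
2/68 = 1/34≈0.0294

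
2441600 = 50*48832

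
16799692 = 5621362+11178330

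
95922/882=108+37/49 ≈ 108.76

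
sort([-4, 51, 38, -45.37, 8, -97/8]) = [-45.37, -97/8, -4, 8, 38, 51]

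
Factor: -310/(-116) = 2^(-1)*5^1*29^(-1)*31^1 = 155/58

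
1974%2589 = 1974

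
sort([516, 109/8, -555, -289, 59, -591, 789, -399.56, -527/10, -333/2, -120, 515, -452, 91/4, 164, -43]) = [-591, -555, -452, -399.56, -289, -333/2, -120, -527/10, -43, 109/8, 91/4, 59, 164, 515, 516, 789]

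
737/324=2 + 89/324 ≈ 2.27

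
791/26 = 30 + 11/26 ≈ 30.42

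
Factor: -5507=-1*5507^1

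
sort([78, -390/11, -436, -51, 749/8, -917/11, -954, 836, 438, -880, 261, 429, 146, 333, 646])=[-954, -880, -436, -917/11, -51, -390/11, 78, 749/8, 146, 261, 333, 429, 438, 646, 836]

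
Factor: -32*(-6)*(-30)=-1*2^7*3^2*5^1=-5760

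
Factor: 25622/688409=2^1*23^1*47^(-1)*97^(-1)*151^(-1)*557^1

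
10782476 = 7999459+2783017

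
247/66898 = 19/5146 ≈ 0.00369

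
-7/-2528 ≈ 0.00277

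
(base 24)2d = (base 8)75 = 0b111101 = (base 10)61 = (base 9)67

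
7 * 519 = 3633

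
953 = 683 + 270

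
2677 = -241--2918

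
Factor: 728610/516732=2^(-1) * 5^1 * 17^(-2) * 163^1=815/578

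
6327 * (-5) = -31635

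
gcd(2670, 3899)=1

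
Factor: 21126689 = 19^1 * 71^1 * 15661^1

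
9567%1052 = 99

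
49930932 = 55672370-5741438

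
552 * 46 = 25392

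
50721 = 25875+24846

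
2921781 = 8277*353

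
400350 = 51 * 7850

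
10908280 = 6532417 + 4375863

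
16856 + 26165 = 43021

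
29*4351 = 126179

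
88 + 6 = 94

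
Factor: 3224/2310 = 2^2 * 3^(-1) * 5^(-1) * 7^(-1) * 11^(-1) * 13^1 * 31^1 = 1612/1155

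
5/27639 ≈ 0.000181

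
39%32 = 7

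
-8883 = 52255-61138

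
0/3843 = 0 = 0.00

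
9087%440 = 287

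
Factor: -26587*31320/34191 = -1*2^3*3^1*5^1*11^1*131^ (-1)*2417^1 = -3190440/131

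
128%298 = 128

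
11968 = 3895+8073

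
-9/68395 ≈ -0.000132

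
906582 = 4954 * 183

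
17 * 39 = 663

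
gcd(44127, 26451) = 9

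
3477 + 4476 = 7953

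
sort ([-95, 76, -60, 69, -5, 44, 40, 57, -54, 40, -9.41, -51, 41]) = [-95, -60, -54, -51, -9.41, -5, 40, 40, 41, 44, 57, 69, 76]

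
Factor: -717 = -1*3^1*239^1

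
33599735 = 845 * 39763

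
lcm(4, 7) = 28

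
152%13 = 9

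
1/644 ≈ 0.00155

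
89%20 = 9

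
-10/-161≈0.0621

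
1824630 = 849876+974754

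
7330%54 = 40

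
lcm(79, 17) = 1343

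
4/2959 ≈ 0.00135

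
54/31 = 1 + 23/31 ≈ 1.74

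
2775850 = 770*3605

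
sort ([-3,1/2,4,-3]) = [-3,-3,1/2,4]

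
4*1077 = 4308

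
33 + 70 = 103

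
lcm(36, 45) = 180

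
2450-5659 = -3209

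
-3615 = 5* (-723)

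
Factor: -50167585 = -1*5^1*13^1*771809^1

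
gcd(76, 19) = 19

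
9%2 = 1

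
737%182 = 9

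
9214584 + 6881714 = 16096298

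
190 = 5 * 38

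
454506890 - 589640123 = -135133233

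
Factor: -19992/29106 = -1*2^2*3^(-2)*11^(-1)*17^1 = -68/99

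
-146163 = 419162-565325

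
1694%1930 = 1694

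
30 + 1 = 31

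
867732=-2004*(-433) 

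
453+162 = 615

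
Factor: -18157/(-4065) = 3^(-1)*5^(-1)*67^1 = 67/15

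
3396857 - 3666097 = -269240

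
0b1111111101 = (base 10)1021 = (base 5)13041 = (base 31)11t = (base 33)uv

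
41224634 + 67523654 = 108748288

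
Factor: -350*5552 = -1*2^5*5^2*7^1*347^1 = -1943200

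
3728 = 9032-5304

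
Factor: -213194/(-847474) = 37^1*43^1*67^1*643^(-1)*659^(-1) = 106597/423737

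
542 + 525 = 1067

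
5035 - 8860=-3825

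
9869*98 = 967162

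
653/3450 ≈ 0.189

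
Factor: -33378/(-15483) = 2^1*13^(-1)*397^(-1)*5563^1 = 11126/5161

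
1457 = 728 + 729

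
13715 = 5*2743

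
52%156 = 52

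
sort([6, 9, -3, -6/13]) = [-3, -6/13, 6, 9]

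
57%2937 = 57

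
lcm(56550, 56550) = 56550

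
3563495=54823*65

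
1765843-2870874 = -1105031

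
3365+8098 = 11463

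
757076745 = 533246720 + 223830025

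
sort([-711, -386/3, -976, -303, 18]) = [-976, -711, -303, -386/3, 18]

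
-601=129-730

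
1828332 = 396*4617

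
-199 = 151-350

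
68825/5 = 13765 = 13765.00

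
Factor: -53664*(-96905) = 2^5*3^1*5^1*13^1*43^1*19381^1 = 5200309920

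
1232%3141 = 1232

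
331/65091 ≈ 0.00509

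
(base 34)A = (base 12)A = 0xA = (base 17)A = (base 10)10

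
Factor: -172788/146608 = -1 * 2^(-2) * 3^1 * 7^(-1) * 11^1 = -33/28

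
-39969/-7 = 5709 + 6/7≈5709.86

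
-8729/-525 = 16 + 47/75 ≈ 16.63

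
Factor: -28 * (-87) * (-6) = -1 * 2^3 * 3^2 * 7^1 * 29^1 = -14616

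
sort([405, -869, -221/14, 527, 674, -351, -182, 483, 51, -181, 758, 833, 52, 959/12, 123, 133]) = [-869, -351, -182, -181, -221/14, 51, 52, 959/12, 123, 133, 405, 483, 527, 674, 758, 833]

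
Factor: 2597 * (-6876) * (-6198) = 2^3 * 3^3 * 7^2 * 53^1 * 191^1 * 1033^1 = 110677512456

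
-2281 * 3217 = -7337977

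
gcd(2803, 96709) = 1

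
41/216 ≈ 0.190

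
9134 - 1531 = 7603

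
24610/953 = 25 + 785/953 ≈ 25.82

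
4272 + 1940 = 6212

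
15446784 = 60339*256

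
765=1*765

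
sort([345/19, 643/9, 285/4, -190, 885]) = [-190, 345/19, 285/4, 643/9, 885]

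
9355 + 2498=11853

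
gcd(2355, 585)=15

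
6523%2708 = 1107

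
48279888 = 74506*648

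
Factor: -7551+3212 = -1 * 4339^1 = -4339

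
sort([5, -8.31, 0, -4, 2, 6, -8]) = [-8.31, -8, -4, 0, 2, 5, 6]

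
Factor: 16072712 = 2^3*43^1*46723^1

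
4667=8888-4221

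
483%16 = 3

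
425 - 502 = -77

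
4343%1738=867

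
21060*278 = 5854680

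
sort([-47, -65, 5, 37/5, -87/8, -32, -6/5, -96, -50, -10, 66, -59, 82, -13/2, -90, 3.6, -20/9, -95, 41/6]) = [-96, -95, -90, -65, -59, -50, -47, -32, -87/8, -10, -13/2, -20/9, -6/5, 3.6, 5, 41/6, 37/5, 66, 82]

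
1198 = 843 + 355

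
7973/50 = 159 + 23/50 = 159.46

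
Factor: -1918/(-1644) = 2^(-1) * 3^(-1) * 7^1 = 7/6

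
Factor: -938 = -1 * 2^1 * 7^1 * 67^1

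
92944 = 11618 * 8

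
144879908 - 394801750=-249921842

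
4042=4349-307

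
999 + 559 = 1558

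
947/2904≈0.326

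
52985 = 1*52985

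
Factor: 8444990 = 2^1*5^1*844499^1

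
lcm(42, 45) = 630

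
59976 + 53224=113200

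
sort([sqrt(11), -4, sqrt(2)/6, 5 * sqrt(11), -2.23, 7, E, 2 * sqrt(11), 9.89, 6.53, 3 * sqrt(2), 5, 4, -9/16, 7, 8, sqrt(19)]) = [-4, -2.23, -9/16, sqrt(2)/6, E, sqrt(11), 4, 3 * sqrt(2), sqrt(19), 5, 6.53, 2 * sqrt(11), 7, 7, 8, 9.89, 5 * sqrt(11)]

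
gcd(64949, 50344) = 1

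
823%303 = 217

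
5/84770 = 1/16954 ≈ 0.0000590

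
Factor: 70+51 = 11^2 = 121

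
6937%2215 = 292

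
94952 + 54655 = 149607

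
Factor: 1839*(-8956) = -1*2^2*3^1*613^1*2239^1 = -16470084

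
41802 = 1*41802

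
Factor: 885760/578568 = 2^7 * 3^(-1) * 5^1 * 173^1 * 24107^(-1) = 110720/72321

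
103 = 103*1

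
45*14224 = 640080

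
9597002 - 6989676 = 2607326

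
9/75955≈0.000118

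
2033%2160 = 2033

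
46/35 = 1 + 11/35 ≈ 1.31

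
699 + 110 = 809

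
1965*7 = 13755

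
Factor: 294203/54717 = 3^(-1)*7^1*23^(-1)*53^1 = 371/69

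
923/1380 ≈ 0.669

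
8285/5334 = 1+2951/5334 ≈ 1.55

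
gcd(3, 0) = 3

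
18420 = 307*60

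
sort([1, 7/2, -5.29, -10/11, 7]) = [-5.29, -10/11, 1, 7/2, 7]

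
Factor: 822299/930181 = 7^(-1)*83^(-1)*1601^(-1)*822299^1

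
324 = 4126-3802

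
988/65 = 15 + 1/5 = 15.20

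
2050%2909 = 2050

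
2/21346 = 1/10673 ≈ 0.0000937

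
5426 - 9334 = -3908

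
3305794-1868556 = 1437238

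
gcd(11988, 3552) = 444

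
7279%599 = 91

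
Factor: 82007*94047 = 3^1*23^1*29^1*47^1*82007^1 = 7712512329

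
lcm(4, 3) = 12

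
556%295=261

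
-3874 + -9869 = -13743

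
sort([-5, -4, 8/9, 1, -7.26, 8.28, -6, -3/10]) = [-7.26, -6, -5, -4, -3/10, 8/9, 1, 8.28]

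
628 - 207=421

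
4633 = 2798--1835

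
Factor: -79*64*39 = -1*2^6*3^1*13^1*79^1 = -197184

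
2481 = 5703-3222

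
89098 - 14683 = 74415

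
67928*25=1698200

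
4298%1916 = 466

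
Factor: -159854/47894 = -1 * 7^(-1) * 11^(-1) * 257^1 = -257/77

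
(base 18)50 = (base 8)132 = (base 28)36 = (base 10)90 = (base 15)60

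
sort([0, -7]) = [-7, 0]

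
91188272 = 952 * 95786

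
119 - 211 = -92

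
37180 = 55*676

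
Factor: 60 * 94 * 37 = 2^3 * 3^1 * 5^1 * 37^1 * 47^1 = 208680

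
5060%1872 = 1316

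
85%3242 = 85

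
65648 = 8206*8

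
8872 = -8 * (-1109)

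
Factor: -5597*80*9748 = -1*2^6*5^1*29^1*193^1*2437^1 = -4364764480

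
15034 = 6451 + 8583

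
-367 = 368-735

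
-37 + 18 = -19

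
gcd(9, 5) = 1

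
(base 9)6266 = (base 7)16254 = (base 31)4o8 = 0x11f4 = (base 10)4596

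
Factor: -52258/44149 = -1*2^1*7^ (-2)*29^1 = -58/49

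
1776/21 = 592/7 ≈ 84.57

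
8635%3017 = 2601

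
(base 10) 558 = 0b1000101110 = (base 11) 468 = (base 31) i0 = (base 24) n6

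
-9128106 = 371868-9499974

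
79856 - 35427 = 44429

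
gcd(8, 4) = 4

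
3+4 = 7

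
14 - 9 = 5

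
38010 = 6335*6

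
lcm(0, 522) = 0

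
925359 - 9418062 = -8492703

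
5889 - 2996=2893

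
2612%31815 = 2612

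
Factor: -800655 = -1 * 3^1 * 5^1 * 53377^1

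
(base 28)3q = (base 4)1232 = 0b1101110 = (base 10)110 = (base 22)50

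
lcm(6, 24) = 24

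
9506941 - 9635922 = -128981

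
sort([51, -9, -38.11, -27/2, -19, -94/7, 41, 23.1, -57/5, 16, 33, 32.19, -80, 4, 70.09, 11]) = [-80, -38.11, -19, -27/2, -94/7, -57/5, -9, 4, 11, 16, 23.1, 32.19, 33, 41, 51, 70.09]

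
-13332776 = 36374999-49707775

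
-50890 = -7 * 7270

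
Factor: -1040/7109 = -1 * 2^4 * 5^1 * 13^1 * 7109^(-1)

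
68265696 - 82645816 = -14380120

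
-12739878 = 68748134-81488012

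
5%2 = 1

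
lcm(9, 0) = 0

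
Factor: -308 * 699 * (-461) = 2^2 * 3^1 * 7^1 * 11^1 * 233^1 * 461^1 = 99249612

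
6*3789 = 22734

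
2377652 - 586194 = 1791458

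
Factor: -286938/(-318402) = 7^(-2)*19^(-1)*839^1 = 839/931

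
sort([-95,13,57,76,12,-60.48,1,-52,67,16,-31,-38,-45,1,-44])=[-95,-60.48,-52,-45,-44,-38,-31,1,1,12,13,16,57,67,76]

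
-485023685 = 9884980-494908665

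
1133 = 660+473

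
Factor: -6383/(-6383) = 1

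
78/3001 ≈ 0.0260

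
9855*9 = 88695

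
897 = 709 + 188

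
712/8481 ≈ 0.0840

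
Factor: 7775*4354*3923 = 2^1*5^2*7^1*311^2*3923^1 = 132802769050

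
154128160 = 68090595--86037565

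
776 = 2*388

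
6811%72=43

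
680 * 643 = 437240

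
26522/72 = 13261/36 ≈ 368.36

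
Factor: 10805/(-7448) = -1*2^(-3)*5^1*7^(-2)*19^(-1)*2161^1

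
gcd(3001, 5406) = 1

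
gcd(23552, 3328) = 256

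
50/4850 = 1/97 ≈ 0.0103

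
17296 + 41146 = 58442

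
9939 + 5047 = 14986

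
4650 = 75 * 62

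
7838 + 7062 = 14900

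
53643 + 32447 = 86090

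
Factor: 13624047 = 3^2 * 907^1 * 1669^1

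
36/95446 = 18/47723 ≈ 0.000377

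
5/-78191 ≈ -0.0000639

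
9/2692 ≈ 0.00334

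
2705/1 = 2705 = 2705.00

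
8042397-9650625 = -1608228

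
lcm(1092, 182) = 1092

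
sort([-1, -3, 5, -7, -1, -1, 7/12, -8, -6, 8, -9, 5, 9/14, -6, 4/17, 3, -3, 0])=[-9, -8, -7, -6, -6, -3, -3, -1, -1, -1, 0, 4/17, 7/12, 9/14, 3, 5, 5, 8]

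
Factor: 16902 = 2^1*3^3*313^1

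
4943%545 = 38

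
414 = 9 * 46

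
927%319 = 289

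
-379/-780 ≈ 0.486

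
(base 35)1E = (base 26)1N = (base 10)49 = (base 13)3A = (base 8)61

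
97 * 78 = 7566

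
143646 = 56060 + 87586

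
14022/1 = 14022 = 14022.00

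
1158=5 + 1153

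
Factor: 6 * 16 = 2^5 * 3^1 = 96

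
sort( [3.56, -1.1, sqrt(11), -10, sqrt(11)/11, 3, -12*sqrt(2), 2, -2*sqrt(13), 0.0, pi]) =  [-12*sqrt(2), -10, -2*sqrt(13), -1.1, 0.0, sqrt(11)/11, 2, 3, pi, sqrt(11), 3.56]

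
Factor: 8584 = 2^3*29^1*37^1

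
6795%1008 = 747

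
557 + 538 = 1095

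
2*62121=124242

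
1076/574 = 538/287≈1.87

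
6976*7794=54370944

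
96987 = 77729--19258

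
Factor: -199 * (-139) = 139^1 * 199^1 = 27661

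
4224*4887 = 20642688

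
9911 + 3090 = 13001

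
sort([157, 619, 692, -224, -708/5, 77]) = [-224, -708/5, 77, 157, 619, 692]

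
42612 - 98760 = -56148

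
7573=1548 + 6025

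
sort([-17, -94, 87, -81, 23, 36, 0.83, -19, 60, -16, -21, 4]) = [-94, -81, -21, -19, -17, -16, 0.83, 4, 23, 36, 60, 87]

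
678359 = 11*61669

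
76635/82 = 934 + 47/82 ≈ 934.57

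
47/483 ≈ 0.0973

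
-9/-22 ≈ 0.409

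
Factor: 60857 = 19^1 * 3203^1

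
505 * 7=3535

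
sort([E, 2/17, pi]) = [2/17, E, pi]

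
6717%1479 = 801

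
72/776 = 9/97 ≈ 0.0928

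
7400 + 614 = 8014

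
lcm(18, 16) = 144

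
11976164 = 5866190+6109974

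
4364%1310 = 434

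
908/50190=454/25095 ≈ 0.0181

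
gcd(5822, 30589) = 1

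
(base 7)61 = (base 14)31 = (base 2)101011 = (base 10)43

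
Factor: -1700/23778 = -1 * 2^1 * 3^(-2) * 5^2 * 17^1 * 1321^(-1) = -850/11889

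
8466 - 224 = 8242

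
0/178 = 0 = 0.00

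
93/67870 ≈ 0.00137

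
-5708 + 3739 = -1969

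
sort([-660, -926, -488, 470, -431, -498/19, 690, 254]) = [-926, -660, -488, -431, -498/19, 254, 470, 690]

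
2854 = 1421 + 1433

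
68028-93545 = -25517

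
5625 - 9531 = -3906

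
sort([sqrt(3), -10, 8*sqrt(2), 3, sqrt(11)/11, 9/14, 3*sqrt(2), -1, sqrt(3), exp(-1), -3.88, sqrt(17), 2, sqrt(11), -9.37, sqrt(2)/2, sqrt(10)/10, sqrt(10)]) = [-10, -9.37, -3.88, -1, sqrt(11)/11, sqrt(10)/10, exp(-1), 9/14, sqrt(2)/2, sqrt(3), sqrt(3), 2, 3, sqrt(10), sqrt(11), sqrt(17), 3*sqrt(2), 8*sqrt(2)]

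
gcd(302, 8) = 2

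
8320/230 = 36 + 4/23≈36.17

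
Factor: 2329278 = 2^1 * 3^1 * 7^1 * 31^1 * 1789^1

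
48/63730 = 24/31865≈0.000753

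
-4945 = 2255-7200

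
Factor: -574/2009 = -1 * 2^1 * 7^(-1) = -2/7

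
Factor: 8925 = 3^1 * 5^2 * 7^1 * 17^1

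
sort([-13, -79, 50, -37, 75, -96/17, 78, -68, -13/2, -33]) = [-79, -68, -37, -33, -13, -13/2, -96/17, 50, 75, 78]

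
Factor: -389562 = -1*2^1*3^1*64927^1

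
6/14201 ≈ 0.000423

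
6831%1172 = 971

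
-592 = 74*(-8) 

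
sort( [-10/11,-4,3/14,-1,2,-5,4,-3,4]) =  [-5,-4,-3,-1,-10/11,3/14,2,4,4]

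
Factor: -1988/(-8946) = 2^1*3^(-2) = 2/9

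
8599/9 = 955+4/9 ≈ 955.44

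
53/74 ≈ 0.716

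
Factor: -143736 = -1*2^3*3^1*53^1*113^1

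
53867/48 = 1122 + 11/48 ≈ 1122.23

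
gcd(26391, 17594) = 8797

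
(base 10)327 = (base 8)507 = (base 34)9l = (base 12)233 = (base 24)df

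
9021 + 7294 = 16315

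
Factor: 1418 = 2^1*709^1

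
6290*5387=33884230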